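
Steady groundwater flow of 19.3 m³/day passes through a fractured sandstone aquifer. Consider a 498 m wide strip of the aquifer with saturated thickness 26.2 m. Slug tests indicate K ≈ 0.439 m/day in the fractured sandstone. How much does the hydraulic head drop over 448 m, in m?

1.51

Cross-sectional area A = 498 × 26.2 = 13048 m².
From Q = K·A·i, i = Q / (K·A) = 19.3 / (0.4390 × 13048) = 0.003369.
Head loss Δh = i · L = 0.003369 × 448 = 1.510 m.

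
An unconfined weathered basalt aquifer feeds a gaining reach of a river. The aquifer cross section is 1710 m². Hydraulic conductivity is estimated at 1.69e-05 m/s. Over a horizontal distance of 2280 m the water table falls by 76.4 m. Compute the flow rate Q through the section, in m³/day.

Convert K: 1.69e-05 m/s × 86400 = 1.460 m/day.
Hydraulic gradient i = Δh / L = 76.4 / 2280 = 0.03351.
Darcy's law: Q = K · A · i = 1.460 × 1710 × 0.03351 = 83.67 m³/day.

83.7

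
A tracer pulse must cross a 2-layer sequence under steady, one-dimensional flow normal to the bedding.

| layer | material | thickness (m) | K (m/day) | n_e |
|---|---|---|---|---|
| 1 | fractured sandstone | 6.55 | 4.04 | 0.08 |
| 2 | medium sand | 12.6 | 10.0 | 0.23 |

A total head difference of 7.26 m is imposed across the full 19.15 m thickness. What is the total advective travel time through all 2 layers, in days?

1.36

With flow normal to the layers, continuity requires the same specific discharge q through every layer.
Σ(b_i/K_i) = 6.55/4.04 + 12.6/10.0 = 2.881 d.
q = Δh / Σ(b_i/K_i) = 7.26 / 2.881 = 2.520 m/day.
In each layer the seepage velocity is v_i = q/n_i, so the layer transit time is t_i = b_i·n_i / q:
  layer 1 (fractured sandstone): t_1 = 6.55 × 0.08 / 2.520 = 0.2080 d
  layer 2 (medium sand): t_2 = 12.6 × 0.23 / 2.520 = 1.150 d
Total t = Σ t_i = 1.358 days.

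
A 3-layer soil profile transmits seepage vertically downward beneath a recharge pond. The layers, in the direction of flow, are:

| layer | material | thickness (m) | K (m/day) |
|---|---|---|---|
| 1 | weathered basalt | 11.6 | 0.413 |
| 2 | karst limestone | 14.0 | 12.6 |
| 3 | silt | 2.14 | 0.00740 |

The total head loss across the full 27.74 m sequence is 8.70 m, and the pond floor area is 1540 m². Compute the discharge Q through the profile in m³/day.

Flow is perpendicular to layering, so the layers act in series and the equivalent K is the thickness-weighted harmonic mean.
Total thickness L = 11.6 + 14.0 + 2.14 = 27.74 m.
Σ(b_i/K_i) = 11.6/0.413 + 14.0/12.6 + 2.14/0.00740 = 318.4 d.
K_eq = L / Σ(b_i/K_i) = 27.74 / 318.4 = 0.08713 m/day.
Q = K_eq · A · (Δh/L) = 0.08713 × 1540 × (8.70/27.74) = 42.08 m³/day.

42.1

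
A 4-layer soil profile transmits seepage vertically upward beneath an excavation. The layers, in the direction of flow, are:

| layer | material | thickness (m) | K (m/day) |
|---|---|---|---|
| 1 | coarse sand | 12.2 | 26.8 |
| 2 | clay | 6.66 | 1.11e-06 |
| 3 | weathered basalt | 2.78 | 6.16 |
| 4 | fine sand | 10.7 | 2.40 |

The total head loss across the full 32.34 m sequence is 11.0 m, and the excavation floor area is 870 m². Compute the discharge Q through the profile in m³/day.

0.00159

Flow is perpendicular to layering, so the layers act in series and the equivalent K is the thickness-weighted harmonic mean.
Total thickness L = 12.2 + 6.66 + 2.78 + 10.7 = 32.34 m.
Σ(b_i/K_i) = 12.2/26.8 + 6.66/1.11e-06 + 2.78/6.16 + 10.7/2.40 = 6.000e+06 d.
K_eq = L / Σ(b_i/K_i) = 32.34 / 6.000e+06 = 5.390e-06 m/day.
Q = K_eq · A · (Δh/L) = 5.390e-06 × 870 × (11.0/32.34) = 0.001595 m³/day.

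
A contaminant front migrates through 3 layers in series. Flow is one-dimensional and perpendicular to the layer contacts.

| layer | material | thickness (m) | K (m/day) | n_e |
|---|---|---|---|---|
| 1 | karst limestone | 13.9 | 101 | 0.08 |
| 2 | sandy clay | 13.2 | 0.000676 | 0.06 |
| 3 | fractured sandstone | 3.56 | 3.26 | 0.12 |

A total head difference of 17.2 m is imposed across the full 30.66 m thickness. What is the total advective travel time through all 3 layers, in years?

With flow normal to the layers, continuity requires the same specific discharge q through every layer.
Σ(b_i/K_i) = 13.9/101 + 13.2/0.000676 + 3.56/3.26 = 19528 d.
q = Δh / Σ(b_i/K_i) = 17.2 / 19528 = 0.0008808 m/day.
In each layer the seepage velocity is v_i = q/n_i, so the layer transit time is t_i = b_i·n_i / q:
  layer 1 (karst limestone): t_1 = 13.9 × 0.08 / 0.0008808 = 1262 d
  layer 2 (sandy clay): t_2 = 13.2 × 0.06 / 0.0008808 = 899.2 d
  layer 3 (fractured sandstone): t_3 = 3.56 × 0.12 / 0.0008808 = 485.0 d
Total t = Σ t_i = 2647 days = 7.246 years.

7.25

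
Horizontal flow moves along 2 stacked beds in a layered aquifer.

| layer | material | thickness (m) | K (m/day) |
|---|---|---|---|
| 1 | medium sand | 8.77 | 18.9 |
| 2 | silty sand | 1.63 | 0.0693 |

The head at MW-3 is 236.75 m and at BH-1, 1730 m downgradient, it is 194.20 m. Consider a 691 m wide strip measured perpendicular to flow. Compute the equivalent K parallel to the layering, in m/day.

Flow is parallel to layering, so each bed carries its own Darcy discharge and the transmissivities add.
Σ(K_i·b_i) = 18.9×8.77 + 0.0693×1.63 = 165.9 m²/day.
Total thickness b = 10.40 m, so K_eq = Σ(K_i·b_i)/b = 15.95 m/day.

15.9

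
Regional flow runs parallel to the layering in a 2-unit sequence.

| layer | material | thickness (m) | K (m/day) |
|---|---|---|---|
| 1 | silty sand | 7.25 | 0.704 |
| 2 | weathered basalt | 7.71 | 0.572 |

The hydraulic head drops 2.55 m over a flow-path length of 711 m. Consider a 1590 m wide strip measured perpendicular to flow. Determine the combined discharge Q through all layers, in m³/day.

Flow is parallel to layering, so each bed carries its own Darcy discharge and the transmissivities add.
Σ(K_i·b_i) = 0.704×7.25 + 0.572×7.71 = 9.514 m²/day.
Hydraulic gradient i = Δh / L = 2.55 / 711 = 0.003586.
Q = Σ(K_i·b_i) · W · i = 9.514 × 1590 × 0.003586 = 54.25 m³/day.

54.3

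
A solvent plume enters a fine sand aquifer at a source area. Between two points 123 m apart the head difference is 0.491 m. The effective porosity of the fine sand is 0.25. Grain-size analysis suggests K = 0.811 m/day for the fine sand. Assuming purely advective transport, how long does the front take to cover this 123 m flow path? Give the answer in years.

Hydraulic gradient i = Δh / L = 0.491 / 123 = 0.003992.
Darcy flux q = K · i = 0.8110 × 0.003992 = 0.003237 m/day.
Seepage velocity v = q / n_e = 0.003237 / 0.25 = 0.01295 m/day.
Travel time t = L / v = 123 / 0.01295 = 9498 days = 26.01 years.

26.0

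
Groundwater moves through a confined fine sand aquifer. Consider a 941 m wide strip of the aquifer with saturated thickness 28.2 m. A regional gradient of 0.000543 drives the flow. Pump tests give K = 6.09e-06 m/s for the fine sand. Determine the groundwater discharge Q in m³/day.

7.58

Convert K: 6.09e-06 m/s × 86400 = 0.5262 m/day.
Cross-sectional area A = 941 × 28.2 = 26536 m².
Hydraulic gradient i = 0.000543.
Darcy's law: Q = K · A · i = 0.5262 × 26536 × 0.0005430 = 7.582 m³/day.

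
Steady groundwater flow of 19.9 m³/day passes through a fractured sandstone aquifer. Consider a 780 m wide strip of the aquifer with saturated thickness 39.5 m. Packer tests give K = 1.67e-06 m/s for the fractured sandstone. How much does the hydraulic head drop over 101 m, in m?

0.452

Convert K: 1.67e-06 m/s × 86400 = 0.1443 m/day.
Cross-sectional area A = 780 × 39.5 = 30810 m².
From Q = K·A·i, i = Q / (K·A) = 19.9 / (0.1443 × 30810) = 0.004476.
Head loss Δh = i · L = 0.004476 × 101 = 0.4521 m.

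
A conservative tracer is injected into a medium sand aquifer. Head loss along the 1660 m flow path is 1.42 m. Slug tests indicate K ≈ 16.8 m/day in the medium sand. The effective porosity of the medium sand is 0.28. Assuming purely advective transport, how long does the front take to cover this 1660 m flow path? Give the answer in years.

Hydraulic gradient i = Δh / L = 1.42 / 1660 = 0.0008554.
Darcy flux q = K · i = 16.80 × 0.0008554 = 0.01437 m/day.
Seepage velocity v = q / n_e = 0.01437 / 0.28 = 0.05133 m/day.
Travel time t = L / v = 1660 / 0.05133 = 32343 days = 88.55 years.

88.5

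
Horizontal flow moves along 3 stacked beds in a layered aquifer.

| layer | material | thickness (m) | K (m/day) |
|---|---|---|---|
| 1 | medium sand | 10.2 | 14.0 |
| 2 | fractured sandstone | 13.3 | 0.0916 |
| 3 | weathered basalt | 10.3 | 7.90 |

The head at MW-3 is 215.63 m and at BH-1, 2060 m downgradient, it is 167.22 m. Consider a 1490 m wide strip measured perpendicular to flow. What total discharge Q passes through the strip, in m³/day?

7890

Flow is parallel to layering, so each bed carries its own Darcy discharge and the transmissivities add.
Σ(K_i·b_i) = 14.0×10.2 + 0.0916×13.3 + 7.90×10.3 = 225.4 m²/day.
Hydraulic gradient i = (215.63 − 167.22) / 2060 = 48.41 / 2060 = 0.02350.
Q = Σ(K_i·b_i) · W · i = 225.4 × 1490 × 0.02350 = 7892 m³/day.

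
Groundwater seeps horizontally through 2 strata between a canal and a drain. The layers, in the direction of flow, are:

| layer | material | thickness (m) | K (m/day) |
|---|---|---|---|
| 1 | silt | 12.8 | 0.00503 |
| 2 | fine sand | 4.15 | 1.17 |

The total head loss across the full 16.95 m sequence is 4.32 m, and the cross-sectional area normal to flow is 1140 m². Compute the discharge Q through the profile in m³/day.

Flow is perpendicular to layering, so the layers act in series and the equivalent K is the thickness-weighted harmonic mean.
Total thickness L = 12.8 + 4.15 = 16.95 m.
Σ(b_i/K_i) = 12.8/0.00503 + 4.15/1.17 = 2548 d.
K_eq = L / Σ(b_i/K_i) = 16.95 / 2548 = 0.006652 m/day.
Q = K_eq · A · (Δh/L) = 0.006652 × 1140 × (4.32/16.95) = 1.933 m³/day.

1.93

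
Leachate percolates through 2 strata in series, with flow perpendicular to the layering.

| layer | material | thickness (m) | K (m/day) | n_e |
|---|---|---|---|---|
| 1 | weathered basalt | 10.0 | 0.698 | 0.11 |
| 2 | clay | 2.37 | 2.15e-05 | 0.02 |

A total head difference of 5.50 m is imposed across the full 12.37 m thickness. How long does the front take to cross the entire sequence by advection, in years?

63.0

With flow normal to the layers, continuity requires the same specific discharge q through every layer.
Σ(b_i/K_i) = 10.0/0.698 + 2.37/2.15e-05 = 1.102e+05 d.
q = Δh / Σ(b_i/K_i) = 5.50 / 1.102e+05 = 4.989e-05 m/day.
In each layer the seepage velocity is v_i = q/n_i, so the layer transit time is t_i = b_i·n_i / q:
  layer 1 (weathered basalt): t_1 = 10.0 × 0.11 / 4.989e-05 = 22049 d
  layer 2 (clay): t_2 = 2.37 × 0.02 / 4.989e-05 = 950.1 d
Total t = Σ t_i = 23000 days = 62.97 years.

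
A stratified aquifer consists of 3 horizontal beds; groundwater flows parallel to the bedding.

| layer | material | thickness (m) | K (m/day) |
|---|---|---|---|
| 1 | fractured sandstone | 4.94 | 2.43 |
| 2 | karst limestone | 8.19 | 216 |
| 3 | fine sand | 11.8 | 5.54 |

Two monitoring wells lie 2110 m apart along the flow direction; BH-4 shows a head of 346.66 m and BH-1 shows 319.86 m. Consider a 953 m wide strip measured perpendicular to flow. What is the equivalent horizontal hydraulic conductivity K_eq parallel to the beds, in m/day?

Flow is parallel to layering, so each bed carries its own Darcy discharge and the transmissivities add.
Σ(K_i·b_i) = 2.43×4.94 + 216×8.19 + 5.54×11.8 = 1846 m²/day.
Total thickness b = 24.93 m, so K_eq = Σ(K_i·b_i)/b = 74.06 m/day.

74.1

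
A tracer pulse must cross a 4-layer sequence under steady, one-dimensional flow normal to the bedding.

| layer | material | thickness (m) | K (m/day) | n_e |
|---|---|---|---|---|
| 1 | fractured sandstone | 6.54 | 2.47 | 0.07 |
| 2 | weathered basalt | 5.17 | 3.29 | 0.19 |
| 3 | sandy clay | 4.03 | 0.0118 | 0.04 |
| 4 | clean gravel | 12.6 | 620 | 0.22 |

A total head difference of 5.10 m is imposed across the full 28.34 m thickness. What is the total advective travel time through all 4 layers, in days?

296

With flow normal to the layers, continuity requires the same specific discharge q through every layer.
Σ(b_i/K_i) = 6.54/2.47 + 5.17/3.29 + 4.03/0.0118 + 12.6/620 = 345.8 d.
q = Δh / Σ(b_i/K_i) = 5.10 / 345.8 = 0.01475 m/day.
In each layer the seepage velocity is v_i = q/n_i, so the layer transit time is t_i = b_i·n_i / q:
  layer 1 (fractured sandstone): t_1 = 6.54 × 0.07 / 0.01475 = 31.04 d
  layer 2 (weathered basalt): t_2 = 5.17 × 0.19 / 0.01475 = 66.60 d
  layer 3 (sandy clay): t_3 = 4.03 × 0.04 / 0.01475 = 10.93 d
  layer 4 (clean gravel): t_4 = 12.6 × 0.22 / 0.01475 = 187.9 d
Total t = Σ t_i = 296.5 days.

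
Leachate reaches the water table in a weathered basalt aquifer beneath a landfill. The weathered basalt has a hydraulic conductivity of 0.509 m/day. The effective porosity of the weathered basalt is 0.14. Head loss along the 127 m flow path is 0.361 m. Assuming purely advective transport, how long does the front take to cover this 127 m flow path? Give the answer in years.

33.6

Hydraulic gradient i = Δh / L = 0.361 / 127 = 0.002843.
Darcy flux q = K · i = 0.5090 × 0.002843 = 0.001447 m/day.
Seepage velocity v = q / n_e = 0.001447 / 0.14 = 0.01033 m/day.
Travel time t = L / v = 127 / 0.01033 = 12289 days = 33.64 years.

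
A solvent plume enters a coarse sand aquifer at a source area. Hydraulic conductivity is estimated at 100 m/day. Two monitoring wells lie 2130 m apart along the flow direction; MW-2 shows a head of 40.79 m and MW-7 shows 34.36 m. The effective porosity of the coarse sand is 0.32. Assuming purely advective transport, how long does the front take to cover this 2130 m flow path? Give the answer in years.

Hydraulic gradient i = (40.79 − 34.36) / 2130 = 6.43 / 2130 = 0.003019.
Darcy flux q = K · i = 100.0 × 0.003019 = 0.3019 m/day.
Seepage velocity v = q / n_e = 0.3019 / 0.32 = 0.9434 m/day.
Travel time t = L / v = 2130 / 0.9434 = 2258 days = 6.182 years.

6.18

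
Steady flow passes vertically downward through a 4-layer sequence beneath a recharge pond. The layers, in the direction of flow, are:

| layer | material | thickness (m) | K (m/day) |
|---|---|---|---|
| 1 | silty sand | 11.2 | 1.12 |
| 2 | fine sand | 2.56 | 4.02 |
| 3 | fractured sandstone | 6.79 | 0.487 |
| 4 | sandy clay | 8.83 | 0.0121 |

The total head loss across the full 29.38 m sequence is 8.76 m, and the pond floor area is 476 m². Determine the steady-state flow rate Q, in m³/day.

5.53

Flow is perpendicular to layering, so the layers act in series and the equivalent K is the thickness-weighted harmonic mean.
Total thickness L = 11.2 + 2.56 + 6.79 + 8.83 = 29.38 m.
Σ(b_i/K_i) = 11.2/1.12 + 2.56/4.02 + 6.79/0.487 + 8.83/0.0121 = 754.3 d.
K_eq = L / Σ(b_i/K_i) = 29.38 / 754.3 = 0.03895 m/day.
Q = K_eq · A · (Δh/L) = 0.03895 × 476 × (8.76/29.38) = 5.528 m³/day.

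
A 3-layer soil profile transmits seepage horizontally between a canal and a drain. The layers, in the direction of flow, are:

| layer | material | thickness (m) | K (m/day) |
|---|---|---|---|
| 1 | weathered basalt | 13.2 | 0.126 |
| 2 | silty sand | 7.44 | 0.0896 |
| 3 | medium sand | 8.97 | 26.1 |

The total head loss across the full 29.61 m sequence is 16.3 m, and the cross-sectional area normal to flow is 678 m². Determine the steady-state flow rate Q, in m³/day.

58.7

Flow is perpendicular to layering, so the layers act in series and the equivalent K is the thickness-weighted harmonic mean.
Total thickness L = 13.2 + 7.44 + 8.97 = 29.61 m.
Σ(b_i/K_i) = 13.2/0.126 + 7.44/0.0896 + 8.97/26.1 = 188.1 d.
K_eq = L / Σ(b_i/K_i) = 29.61 / 188.1 = 0.1574 m/day.
Q = K_eq · A · (Δh/L) = 0.1574 × 678 × (16.3/29.61) = 58.74 m³/day.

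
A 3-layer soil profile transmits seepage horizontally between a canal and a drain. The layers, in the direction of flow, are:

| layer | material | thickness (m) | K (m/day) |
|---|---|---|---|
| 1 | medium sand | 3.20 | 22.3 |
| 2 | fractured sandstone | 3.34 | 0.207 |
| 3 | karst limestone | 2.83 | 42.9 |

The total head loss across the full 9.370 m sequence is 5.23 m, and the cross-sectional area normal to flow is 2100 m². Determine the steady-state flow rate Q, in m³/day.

672

Flow is perpendicular to layering, so the layers act in series and the equivalent K is the thickness-weighted harmonic mean.
Total thickness L = 3.20 + 3.34 + 2.83 = 9.370 m.
Σ(b_i/K_i) = 3.20/22.3 + 3.34/0.207 + 2.83/42.9 = 16.34 d.
K_eq = L / Σ(b_i/K_i) = 9.370 / 16.34 = 0.5733 m/day.
Q = K_eq · A · (Δh/L) = 0.5733 × 2100 × (5.23/9.370) = 672.0 m³/day.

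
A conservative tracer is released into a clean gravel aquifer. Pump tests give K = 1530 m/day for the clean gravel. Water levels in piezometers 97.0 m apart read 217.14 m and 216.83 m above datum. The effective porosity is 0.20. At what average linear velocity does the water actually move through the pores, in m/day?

Hydraulic gradient i = (217.14 − 216.83) / 97.0 = 0.31 / 97.0 = 0.003196.
Darcy flux q = K · i = 1530 × 0.003196 = 4.890 m/day.
Seepage velocity v = q / n_e = 4.890 / 0.20 = 24.45 m/day.

24.4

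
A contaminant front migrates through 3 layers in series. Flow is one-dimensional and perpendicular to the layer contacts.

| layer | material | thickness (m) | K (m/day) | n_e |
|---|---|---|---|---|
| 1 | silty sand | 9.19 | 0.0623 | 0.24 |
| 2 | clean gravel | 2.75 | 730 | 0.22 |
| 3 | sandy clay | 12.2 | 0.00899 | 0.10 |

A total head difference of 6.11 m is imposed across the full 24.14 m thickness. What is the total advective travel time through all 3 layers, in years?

2.72

With flow normal to the layers, continuity requires the same specific discharge q through every layer.
Σ(b_i/K_i) = 9.19/0.0623 + 2.75/730 + 12.2/0.00899 = 1505 d.
q = Δh / Σ(b_i/K_i) = 6.11 / 1505 = 0.004061 m/day.
In each layer the seepage velocity is v_i = q/n_i, so the layer transit time is t_i = b_i·n_i / q:
  layer 1 (silty sand): t_1 = 9.19 × 0.24 / 0.004061 = 543.1 d
  layer 2 (clean gravel): t_2 = 2.75 × 0.22 / 0.004061 = 149.0 d
  layer 3 (sandy clay): t_3 = 12.2 × 0.10 / 0.004061 = 300.4 d
Total t = Σ t_i = 992.5 days = 2.717 years.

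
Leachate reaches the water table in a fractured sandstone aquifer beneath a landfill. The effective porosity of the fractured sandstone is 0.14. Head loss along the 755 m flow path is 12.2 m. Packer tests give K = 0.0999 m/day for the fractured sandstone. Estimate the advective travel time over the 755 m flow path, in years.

179

Hydraulic gradient i = Δh / L = 12.2 / 755 = 0.01616.
Darcy flux q = K · i = 0.09990 × 0.01616 = 0.001614 m/day.
Seepage velocity v = q / n_e = 0.001614 / 0.14 = 0.01153 m/day.
Travel time t = L / v = 755 / 0.01153 = 65478 days = 179.3 years.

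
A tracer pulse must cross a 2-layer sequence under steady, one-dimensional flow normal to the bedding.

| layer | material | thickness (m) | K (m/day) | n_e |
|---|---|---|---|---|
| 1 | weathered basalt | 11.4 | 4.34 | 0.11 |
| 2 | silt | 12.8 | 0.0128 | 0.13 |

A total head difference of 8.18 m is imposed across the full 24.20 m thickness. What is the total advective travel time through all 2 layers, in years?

With flow normal to the layers, continuity requires the same specific discharge q through every layer.
Σ(b_i/K_i) = 11.4/4.34 + 12.8/0.0128 = 1003 d.
q = Δh / Σ(b_i/K_i) = 8.18 / 1003 = 0.008159 m/day.
In each layer the seepage velocity is v_i = q/n_i, so the layer transit time is t_i = b_i·n_i / q:
  layer 1 (weathered basalt): t_1 = 11.4 × 0.11 / 0.008159 = 153.7 d
  layer 2 (silt): t_2 = 12.8 × 0.13 / 0.008159 = 204.0 d
Total t = Σ t_i = 357.7 days = 0.9792 years.

0.979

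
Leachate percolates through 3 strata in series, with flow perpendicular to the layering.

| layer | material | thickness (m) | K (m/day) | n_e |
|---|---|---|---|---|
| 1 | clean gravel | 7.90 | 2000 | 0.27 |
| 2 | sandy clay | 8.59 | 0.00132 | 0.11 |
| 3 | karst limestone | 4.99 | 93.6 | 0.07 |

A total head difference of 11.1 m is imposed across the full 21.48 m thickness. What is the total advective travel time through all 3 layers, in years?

5.50

With flow normal to the layers, continuity requires the same specific discharge q through every layer.
Σ(b_i/K_i) = 7.90/2000 + 8.59/0.00132 + 4.99/93.6 = 6508 d.
q = Δh / Σ(b_i/K_i) = 11.1 / 6508 = 0.001706 m/day.
In each layer the seepage velocity is v_i = q/n_i, so the layer transit time is t_i = b_i·n_i / q:
  layer 1 (clean gravel): t_1 = 7.90 × 0.27 / 0.001706 = 1251 d
  layer 2 (sandy clay): t_2 = 8.59 × 0.11 / 0.001706 = 554.0 d
  layer 3 (karst limestone): t_3 = 4.99 × 0.07 / 0.001706 = 204.8 d
Total t = Σ t_i = 2009 days = 5.501 years.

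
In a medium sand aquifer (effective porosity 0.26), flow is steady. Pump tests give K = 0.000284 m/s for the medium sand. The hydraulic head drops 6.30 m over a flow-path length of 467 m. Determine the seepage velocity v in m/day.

Convert K: 0.000284 m/s × 86400 = 24.54 m/day.
Hydraulic gradient i = Δh / L = 6.30 / 467 = 0.01349.
Darcy flux q = K · i = 24.54 × 0.01349 = 0.3310 m/day.
Seepage velocity v = q / n_e = 0.3310 / 0.26 = 1.273 m/day.

1.27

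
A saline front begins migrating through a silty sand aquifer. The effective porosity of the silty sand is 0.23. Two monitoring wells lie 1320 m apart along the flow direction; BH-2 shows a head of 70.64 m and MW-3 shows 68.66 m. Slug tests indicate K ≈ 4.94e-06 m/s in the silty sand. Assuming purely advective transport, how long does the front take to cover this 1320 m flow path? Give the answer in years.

Convert K: 4.94e-06 m/s × 86400 = 0.4268 m/day.
Hydraulic gradient i = (70.64 − 68.66) / 1320 = 1.98 / 1320 = 0.001500.
Darcy flux q = K · i = 0.4268 × 0.001500 = 0.0006402 m/day.
Seepage velocity v = q / n_e = 0.0006402 / 0.23 = 0.002784 m/day.
Travel time t = L / v = 1320 / 0.002784 = 4.742e+05 days = 1298 years.

1300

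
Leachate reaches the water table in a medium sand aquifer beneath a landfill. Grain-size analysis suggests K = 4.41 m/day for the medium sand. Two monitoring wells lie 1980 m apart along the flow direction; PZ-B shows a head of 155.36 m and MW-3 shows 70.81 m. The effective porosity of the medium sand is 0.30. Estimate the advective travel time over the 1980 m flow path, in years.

Hydraulic gradient i = (155.36 − 70.81) / 1980 = 84.55 / 1980 = 0.04270.
Darcy flux q = K · i = 4.410 × 0.04270 = 0.1883 m/day.
Seepage velocity v = q / n_e = 0.1883 / 0.30 = 0.6277 m/day.
Travel time t = L / v = 1980 / 0.6277 = 3154 days = 8.636 years.

8.64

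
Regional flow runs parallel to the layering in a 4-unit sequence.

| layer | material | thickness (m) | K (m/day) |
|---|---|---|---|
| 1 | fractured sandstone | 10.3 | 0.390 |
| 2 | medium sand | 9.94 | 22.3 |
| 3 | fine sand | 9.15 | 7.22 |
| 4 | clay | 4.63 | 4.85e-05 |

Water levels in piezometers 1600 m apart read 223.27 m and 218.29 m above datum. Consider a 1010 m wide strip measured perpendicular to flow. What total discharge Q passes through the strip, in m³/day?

Flow is parallel to layering, so each bed carries its own Darcy discharge and the transmissivities add.
Σ(K_i·b_i) = 0.390×10.3 + 22.3×9.94 + 7.22×9.15 + 4.85e-05×4.63 = 291.7 m²/day.
Hydraulic gradient i = (223.27 − 218.29) / 1600 = 4.98 / 1600 = 0.003113.
Q = Σ(K_i·b_i) · W · i = 291.7 × 1010 × 0.003113 = 917.1 m³/day.

917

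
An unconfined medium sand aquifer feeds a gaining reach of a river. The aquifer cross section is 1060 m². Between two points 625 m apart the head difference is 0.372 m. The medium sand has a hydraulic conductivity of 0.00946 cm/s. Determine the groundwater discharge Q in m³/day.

Convert K: 0.00946 cm/s × 864 = 8.173 m/day.
Hydraulic gradient i = Δh / L = 0.372 / 625 = 0.0005952.
Darcy's law: Q = K · A · i = 8.173 × 1060 × 0.0005952 = 5.157 m³/day.

5.16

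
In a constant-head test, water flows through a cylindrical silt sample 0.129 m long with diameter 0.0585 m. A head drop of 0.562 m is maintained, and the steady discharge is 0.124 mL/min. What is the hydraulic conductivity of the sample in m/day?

Cross-sectional area A = π·(d/2)² = π × (0.0585/2)² = 0.002688 m².
Convert discharge: 0.124 mL/min = 2.067e-09 m³/s.
Darcy's law rearranged: K = Q·L / (A·Δh) = 2.067e-09 × 0.129 / (0.002688 × 0.562) = 1.765e-07 m/s = 0.01525 m/day.

0.0152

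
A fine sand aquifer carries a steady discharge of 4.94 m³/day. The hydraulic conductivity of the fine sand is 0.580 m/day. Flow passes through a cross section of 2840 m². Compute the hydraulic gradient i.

0.00300

From Q = K·A·i, i = Q / (K·A) = 4.94 / (0.5800 × 2840) = 0.002999.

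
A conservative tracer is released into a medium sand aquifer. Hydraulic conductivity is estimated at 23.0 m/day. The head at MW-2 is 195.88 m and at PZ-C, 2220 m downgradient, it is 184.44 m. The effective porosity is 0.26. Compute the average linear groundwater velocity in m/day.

Hydraulic gradient i = (195.88 − 184.44) / 2220 = 11.44 / 2220 = 0.005153.
Darcy flux q = K · i = 23.00 × 0.005153 = 0.1185 m/day.
Seepage velocity v = q / n_e = 0.1185 / 0.26 = 0.4559 m/day.

0.456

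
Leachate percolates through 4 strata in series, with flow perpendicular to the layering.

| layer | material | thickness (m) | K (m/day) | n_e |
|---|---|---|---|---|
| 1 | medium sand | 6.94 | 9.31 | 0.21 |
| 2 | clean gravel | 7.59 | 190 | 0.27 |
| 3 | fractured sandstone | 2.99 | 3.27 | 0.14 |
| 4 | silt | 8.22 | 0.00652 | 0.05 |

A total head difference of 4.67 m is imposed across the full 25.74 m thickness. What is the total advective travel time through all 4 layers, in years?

With flow normal to the layers, continuity requires the same specific discharge q through every layer.
Σ(b_i/K_i) = 6.94/9.31 + 7.59/190 + 2.99/3.27 + 8.22/0.00652 = 1262 d.
q = Δh / Σ(b_i/K_i) = 4.67 / 1262 = 0.003699 m/day.
In each layer the seepage velocity is v_i = q/n_i, so the layer transit time is t_i = b_i·n_i / q:
  layer 1 (medium sand): t_1 = 6.94 × 0.21 / 0.003699 = 394.0 d
  layer 2 (clean gravel): t_2 = 7.59 × 0.27 / 0.003699 = 554.0 d
  layer 3 (fractured sandstone): t_3 = 2.99 × 0.14 / 0.003699 = 113.2 d
  layer 4 (silt): t_4 = 8.22 × 0.05 / 0.003699 = 111.1 d
Total t = Σ t_i = 1172 days = 3.209 years.

3.21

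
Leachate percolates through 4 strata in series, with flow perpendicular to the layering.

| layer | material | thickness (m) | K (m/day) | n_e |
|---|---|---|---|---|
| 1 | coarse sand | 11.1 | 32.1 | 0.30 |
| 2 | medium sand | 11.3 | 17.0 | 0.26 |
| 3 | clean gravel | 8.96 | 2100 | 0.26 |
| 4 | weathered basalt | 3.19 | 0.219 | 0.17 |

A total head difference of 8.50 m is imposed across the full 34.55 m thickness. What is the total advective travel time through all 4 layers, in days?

With flow normal to the layers, continuity requires the same specific discharge q through every layer.
Σ(b_i/K_i) = 11.1/32.1 + 11.3/17.0 + 8.96/2100 + 3.19/0.219 = 15.58 d.
q = Δh / Σ(b_i/K_i) = 8.50 / 15.58 = 0.5455 m/day.
In each layer the seepage velocity is v_i = q/n_i, so the layer transit time is t_i = b_i·n_i / q:
  layer 1 (coarse sand): t_1 = 11.1 × 0.30 / 0.5455 = 6.104 d
  layer 2 (medium sand): t_2 = 11.3 × 0.26 / 0.5455 = 5.386 d
  layer 3 (clean gravel): t_3 = 8.96 × 0.26 / 0.5455 = 4.270 d
  layer 4 (weathered basalt): t_4 = 3.19 × 0.17 / 0.5455 = 0.9941 d
Total t = Σ t_i = 16.75 days.

16.8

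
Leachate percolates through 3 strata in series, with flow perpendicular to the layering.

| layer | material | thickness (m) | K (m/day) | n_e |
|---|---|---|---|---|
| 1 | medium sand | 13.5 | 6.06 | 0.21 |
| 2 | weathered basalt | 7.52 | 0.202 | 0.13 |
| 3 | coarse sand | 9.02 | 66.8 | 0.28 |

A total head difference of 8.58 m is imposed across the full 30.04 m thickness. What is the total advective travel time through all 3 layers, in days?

29.2

With flow normal to the layers, continuity requires the same specific discharge q through every layer.
Σ(b_i/K_i) = 13.5/6.06 + 7.52/0.202 + 9.02/66.8 = 39.59 d.
q = Δh / Σ(b_i/K_i) = 8.58 / 39.59 = 0.2167 m/day.
In each layer the seepage velocity is v_i = q/n_i, so the layer transit time is t_i = b_i·n_i / q:
  layer 1 (medium sand): t_1 = 13.5 × 0.21 / 0.2167 = 13.08 d
  layer 2 (weathered basalt): t_2 = 7.52 × 0.13 / 0.2167 = 4.511 d
  layer 3 (coarse sand): t_3 = 9.02 × 0.28 / 0.2167 = 11.65 d
Total t = Σ t_i = 29.25 days.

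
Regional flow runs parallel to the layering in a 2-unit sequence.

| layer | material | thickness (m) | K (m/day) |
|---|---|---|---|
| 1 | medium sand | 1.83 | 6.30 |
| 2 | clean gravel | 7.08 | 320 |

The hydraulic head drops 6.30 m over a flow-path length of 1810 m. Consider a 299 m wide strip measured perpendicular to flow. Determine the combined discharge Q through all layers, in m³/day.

Flow is parallel to layering, so each bed carries its own Darcy discharge and the transmissivities add.
Σ(K_i·b_i) = 6.30×1.83 + 320×7.08 = 2277 m²/day.
Hydraulic gradient i = Δh / L = 6.30 / 1810 = 0.003481.
Q = Σ(K_i·b_i) · W · i = 2277 × 299 × 0.003481 = 2370 m³/day.

2370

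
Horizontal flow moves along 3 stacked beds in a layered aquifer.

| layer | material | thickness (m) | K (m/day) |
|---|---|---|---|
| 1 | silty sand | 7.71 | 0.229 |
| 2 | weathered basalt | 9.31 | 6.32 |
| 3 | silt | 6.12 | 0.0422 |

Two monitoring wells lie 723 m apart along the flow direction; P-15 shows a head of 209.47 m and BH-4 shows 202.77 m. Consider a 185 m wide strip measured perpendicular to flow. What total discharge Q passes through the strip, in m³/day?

104

Flow is parallel to layering, so each bed carries its own Darcy discharge and the transmissivities add.
Σ(K_i·b_i) = 0.229×7.71 + 6.32×9.31 + 0.0422×6.12 = 60.86 m²/day.
Hydraulic gradient i = (209.47 − 202.77) / 723 = 6.7 / 723 = 0.009267.
Q = Σ(K_i·b_i) · W · i = 60.86 × 185 × 0.009267 = 104.3 m³/day.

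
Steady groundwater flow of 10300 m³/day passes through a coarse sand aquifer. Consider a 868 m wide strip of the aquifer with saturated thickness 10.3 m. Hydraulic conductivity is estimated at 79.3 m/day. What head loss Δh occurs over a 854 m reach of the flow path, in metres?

Cross-sectional area A = 868 × 10.3 = 8940 m².
From Q = K·A·i, i = Q / (K·A) = 10300 / (79.30 × 8940) = 0.01453.
Head loss Δh = i · L = 0.01453 × 854 = 12.41 m.

12.4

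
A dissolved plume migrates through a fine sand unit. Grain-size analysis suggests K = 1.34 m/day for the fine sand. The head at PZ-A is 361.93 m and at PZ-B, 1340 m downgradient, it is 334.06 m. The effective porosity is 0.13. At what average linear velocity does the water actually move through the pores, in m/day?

0.214

Hydraulic gradient i = (361.93 − 334.06) / 1340 = 27.87 / 1340 = 0.02080.
Darcy flux q = K · i = 1.340 × 0.02080 = 0.02787 m/day.
Seepage velocity v = q / n_e = 0.02787 / 0.13 = 0.2144 m/day.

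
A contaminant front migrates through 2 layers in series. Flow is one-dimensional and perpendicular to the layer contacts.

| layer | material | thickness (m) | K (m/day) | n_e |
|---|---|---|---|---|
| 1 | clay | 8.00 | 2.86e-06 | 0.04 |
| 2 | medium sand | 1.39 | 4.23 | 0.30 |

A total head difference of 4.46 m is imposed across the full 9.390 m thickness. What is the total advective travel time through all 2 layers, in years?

With flow normal to the layers, continuity requires the same specific discharge q through every layer.
Σ(b_i/K_i) = 8.00/2.86e-06 + 1.39/4.23 = 2.797e+06 d.
q = Δh / Σ(b_i/K_i) = 4.46 / 2.797e+06 = 1.594e-06 m/day.
In each layer the seepage velocity is v_i = q/n_i, so the layer transit time is t_i = b_i·n_i / q:
  layer 1 (clay): t_1 = 8.00 × 0.04 / 1.594e-06 = 2.007e+05 d
  layer 2 (medium sand): t_2 = 1.39 × 0.30 / 1.594e-06 = 2.615e+05 d
Total t = Σ t_i = 4.622e+05 days = 1266 years.

1270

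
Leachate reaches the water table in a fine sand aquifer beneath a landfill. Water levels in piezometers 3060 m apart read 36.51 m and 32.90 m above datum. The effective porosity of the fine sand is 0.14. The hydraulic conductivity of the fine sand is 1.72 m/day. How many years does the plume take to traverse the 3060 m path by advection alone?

Hydraulic gradient i = (36.51 − 32.90) / 3060 = 3.61 / 3060 = 0.001180.
Darcy flux q = K · i = 1.720 × 0.001180 = 0.002029 m/day.
Seepage velocity v = q / n_e = 0.002029 / 0.14 = 0.01449 m/day.
Travel time t = L / v = 3060 / 0.01449 = 2.111e+05 days = 578.0 years.

578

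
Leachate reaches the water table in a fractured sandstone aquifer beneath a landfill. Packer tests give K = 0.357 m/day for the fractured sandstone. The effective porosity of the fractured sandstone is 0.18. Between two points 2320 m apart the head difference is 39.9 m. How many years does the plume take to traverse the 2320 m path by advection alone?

Hydraulic gradient i = Δh / L = 39.9 / 2320 = 0.01720.
Darcy flux q = K · i = 0.3570 × 0.01720 = 0.006140 m/day.
Seepage velocity v = q / n_e = 0.006140 / 0.18 = 0.03411 m/day.
Travel time t = L / v = 2320 / 0.03411 = 68015 days = 186.2 years.

186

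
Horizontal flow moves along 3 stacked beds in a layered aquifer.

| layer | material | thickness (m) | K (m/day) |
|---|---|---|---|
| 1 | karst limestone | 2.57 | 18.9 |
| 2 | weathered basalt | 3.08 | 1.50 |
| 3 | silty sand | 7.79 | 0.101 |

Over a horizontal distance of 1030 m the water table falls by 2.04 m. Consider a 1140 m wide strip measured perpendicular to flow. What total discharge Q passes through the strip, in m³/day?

122

Flow is parallel to layering, so each bed carries its own Darcy discharge and the transmissivities add.
Σ(K_i·b_i) = 18.9×2.57 + 1.50×3.08 + 0.101×7.79 = 53.98 m²/day.
Hydraulic gradient i = Δh / L = 2.04 / 1030 = 0.001981.
Q = Σ(K_i·b_i) · W · i = 53.98 × 1140 × 0.001981 = 121.9 m³/day.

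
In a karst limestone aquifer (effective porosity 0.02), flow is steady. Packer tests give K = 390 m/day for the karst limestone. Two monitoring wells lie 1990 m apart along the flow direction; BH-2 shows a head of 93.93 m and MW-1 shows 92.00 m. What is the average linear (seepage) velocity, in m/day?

Hydraulic gradient i = (93.93 − 92.00) / 1990 = 1.93 / 1990 = 0.0009698.
Darcy flux q = K · i = 390.0 × 0.0009698 = 0.3782 m/day.
Seepage velocity v = q / n_e = 0.3782 / 0.02 = 18.91 m/day.

18.9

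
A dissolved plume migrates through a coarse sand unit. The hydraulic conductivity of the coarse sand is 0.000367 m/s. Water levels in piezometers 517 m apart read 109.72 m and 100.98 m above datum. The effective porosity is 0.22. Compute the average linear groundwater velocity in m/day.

Convert K: 0.000367 m/s × 86400 = 31.71 m/day.
Hydraulic gradient i = (109.72 − 100.98) / 517 = 8.74 / 517 = 0.01691.
Darcy flux q = K · i = 31.71 × 0.01691 = 0.5360 m/day.
Seepage velocity v = q / n_e = 0.5360 / 0.22 = 2.437 m/day.

2.44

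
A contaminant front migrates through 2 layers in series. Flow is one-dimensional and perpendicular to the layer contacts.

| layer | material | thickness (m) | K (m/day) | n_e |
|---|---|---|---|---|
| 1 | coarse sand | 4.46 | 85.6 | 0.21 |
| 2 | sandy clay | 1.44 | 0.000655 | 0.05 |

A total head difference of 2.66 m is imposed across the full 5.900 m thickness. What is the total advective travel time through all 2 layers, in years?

With flow normal to the layers, continuity requires the same specific discharge q through every layer.
Σ(b_i/K_i) = 4.46/85.6 + 1.44/0.000655 = 2199 d.
q = Δh / Σ(b_i/K_i) = 2.66 / 2199 = 0.001210 m/day.
In each layer the seepage velocity is v_i = q/n_i, so the layer transit time is t_i = b_i·n_i / q:
  layer 1 (coarse sand): t_1 = 4.46 × 0.21 / 0.001210 = 774.1 d
  layer 2 (sandy clay): t_2 = 1.44 × 0.05 / 0.001210 = 59.51 d
Total t = Σ t_i = 833.6 days = 2.282 years.

2.28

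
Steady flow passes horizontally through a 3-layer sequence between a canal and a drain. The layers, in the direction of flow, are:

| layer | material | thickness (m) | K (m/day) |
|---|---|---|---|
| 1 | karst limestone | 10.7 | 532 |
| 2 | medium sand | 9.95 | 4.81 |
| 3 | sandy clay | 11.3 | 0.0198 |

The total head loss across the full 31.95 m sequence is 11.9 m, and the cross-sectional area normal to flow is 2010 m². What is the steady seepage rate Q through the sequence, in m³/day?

41.8

Flow is perpendicular to layering, so the layers act in series and the equivalent K is the thickness-weighted harmonic mean.
Total thickness L = 10.7 + 9.95 + 11.3 = 31.95 m.
Σ(b_i/K_i) = 10.7/532 + 9.95/4.81 + 11.3/0.0198 = 572.8 d.
K_eq = L / Σ(b_i/K_i) = 31.95 / 572.8 = 0.05578 m/day.
Q = K_eq · A · (Δh/L) = 0.05578 × 2010 × (11.9/31.95) = 41.76 m³/day.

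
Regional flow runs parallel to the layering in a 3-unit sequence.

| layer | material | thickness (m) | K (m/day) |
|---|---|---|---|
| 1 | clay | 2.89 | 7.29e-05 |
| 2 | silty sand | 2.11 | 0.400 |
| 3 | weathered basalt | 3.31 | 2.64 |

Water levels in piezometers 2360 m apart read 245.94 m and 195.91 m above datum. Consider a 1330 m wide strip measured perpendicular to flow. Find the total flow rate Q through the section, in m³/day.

270

Flow is parallel to layering, so each bed carries its own Darcy discharge and the transmissivities add.
Σ(K_i·b_i) = 7.29e-05×2.89 + 0.400×2.11 + 2.64×3.31 = 9.583 m²/day.
Hydraulic gradient i = (245.94 − 195.91) / 2360 = 50.03 / 2360 = 0.02120.
Q = Σ(K_i·b_i) · W · i = 9.583 × 1330 × 0.02120 = 270.2 m³/day.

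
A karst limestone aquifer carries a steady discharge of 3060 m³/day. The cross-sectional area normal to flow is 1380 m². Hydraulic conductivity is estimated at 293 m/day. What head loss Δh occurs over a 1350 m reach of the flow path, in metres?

From Q = K·A·i, i = Q / (K·A) = 3060 / (293.0 × 1380) = 0.007568.
Head loss Δh = i · L = 0.007568 × 1350 = 10.22 m.

10.2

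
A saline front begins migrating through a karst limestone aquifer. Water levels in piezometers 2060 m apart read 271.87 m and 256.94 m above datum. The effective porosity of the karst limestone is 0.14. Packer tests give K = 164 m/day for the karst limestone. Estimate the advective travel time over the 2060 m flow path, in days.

243

Hydraulic gradient i = (271.87 − 256.94) / 2060 = 14.93 / 2060 = 0.007248.
Darcy flux q = K · i = 164.0 × 0.007248 = 1.189 m/day.
Seepage velocity v = q / n_e = 1.189 / 0.14 = 8.490 m/day.
Travel time t = L / v = 2060 / 8.490 = 242.6 days.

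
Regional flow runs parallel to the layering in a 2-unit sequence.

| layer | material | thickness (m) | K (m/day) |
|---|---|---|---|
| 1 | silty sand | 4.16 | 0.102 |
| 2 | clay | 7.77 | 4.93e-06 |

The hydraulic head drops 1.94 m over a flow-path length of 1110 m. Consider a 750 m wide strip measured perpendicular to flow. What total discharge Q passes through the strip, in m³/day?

Flow is parallel to layering, so each bed carries its own Darcy discharge and the transmissivities add.
Σ(K_i·b_i) = 0.102×4.16 + 4.93e-06×7.77 = 0.4244 m²/day.
Hydraulic gradient i = Δh / L = 1.94 / 1110 = 0.001748.
Q = Σ(K_i·b_i) · W · i = 0.4244 × 750 × 0.001748 = 0.5563 m³/day.

0.556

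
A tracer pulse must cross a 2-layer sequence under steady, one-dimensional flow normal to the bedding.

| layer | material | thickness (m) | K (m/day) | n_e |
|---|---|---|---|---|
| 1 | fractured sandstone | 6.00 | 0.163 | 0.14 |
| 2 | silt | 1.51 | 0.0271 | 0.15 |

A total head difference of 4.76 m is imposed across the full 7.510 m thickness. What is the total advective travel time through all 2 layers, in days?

20.7

With flow normal to the layers, continuity requires the same specific discharge q through every layer.
Σ(b_i/K_i) = 6.00/0.163 + 1.51/0.0271 = 92.53 d.
q = Δh / Σ(b_i/K_i) = 4.76 / 92.53 = 0.05144 m/day.
In each layer the seepage velocity is v_i = q/n_i, so the layer transit time is t_i = b_i·n_i / q:
  layer 1 (fractured sandstone): t_1 = 6.00 × 0.14 / 0.05144 = 16.33 d
  layer 2 (silt): t_2 = 1.51 × 0.15 / 0.05144 = 4.403 d
Total t = Σ t_i = 20.73 days.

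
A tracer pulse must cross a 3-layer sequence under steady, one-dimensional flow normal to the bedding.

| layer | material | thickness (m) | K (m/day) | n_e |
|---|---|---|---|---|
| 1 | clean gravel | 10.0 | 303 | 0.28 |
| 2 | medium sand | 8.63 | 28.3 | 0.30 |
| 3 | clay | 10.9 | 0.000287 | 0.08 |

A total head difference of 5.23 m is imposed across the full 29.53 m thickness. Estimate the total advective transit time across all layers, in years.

124

With flow normal to the layers, continuity requires the same specific discharge q through every layer.
Σ(b_i/K_i) = 10.0/303 + 8.63/28.3 + 10.9/0.000287 = 37979 d.
q = Δh / Σ(b_i/K_i) = 5.23 / 37979 = 0.0001377 m/day.
In each layer the seepage velocity is v_i = q/n_i, so the layer transit time is t_i = b_i·n_i / q:
  layer 1 (clean gravel): t_1 = 10.0 × 0.28 / 0.0001377 = 20333 d
  layer 2 (medium sand): t_2 = 8.63 × 0.30 / 0.0001377 = 18801 d
  layer 3 (clay): t_3 = 10.9 × 0.08 / 0.0001377 = 6332 d
Total t = Σ t_i = 45466 days = 124.5 years.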